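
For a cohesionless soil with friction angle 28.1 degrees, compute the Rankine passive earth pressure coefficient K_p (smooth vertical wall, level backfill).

2.78

K_p = (1 + sin φ)/(1 − sin φ) = tan²(45° + 28.1°/2) = 2.781.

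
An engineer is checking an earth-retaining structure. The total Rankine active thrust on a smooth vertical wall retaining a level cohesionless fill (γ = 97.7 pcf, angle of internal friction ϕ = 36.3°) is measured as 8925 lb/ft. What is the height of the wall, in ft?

26.7 ft

K_a = 0.2563. P_a = ½ K_a γ H² ⇒ H = √(2P_a/(K_a γ)).
H = √(2×8925/(0.2563×97.7)) = 26.70 ft.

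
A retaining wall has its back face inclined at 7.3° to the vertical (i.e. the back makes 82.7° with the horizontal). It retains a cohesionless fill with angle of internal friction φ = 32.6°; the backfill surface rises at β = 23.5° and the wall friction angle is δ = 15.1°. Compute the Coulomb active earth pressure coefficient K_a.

0.484

K_a = sin²(α+φ) / [sin²α · sin(α−δ) · (1 + √{sin(φ+δ)sin(φ−β) / (sin(α−δ)sin(α+β))})²].
With α = 82.7°, φ = 32.6°, δ = 15.1°, β = 23.5°: K_a = 0.4837.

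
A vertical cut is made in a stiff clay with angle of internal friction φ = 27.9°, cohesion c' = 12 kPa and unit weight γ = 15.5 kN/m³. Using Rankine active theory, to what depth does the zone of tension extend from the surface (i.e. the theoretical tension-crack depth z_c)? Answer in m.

K_a = tan²(45° − 27.9°/2) = 0.3625; √K_a = 0.6020.
The active pressure is zero where K_a γ z = 2c√K_a, so z_c = 2c/(γ√K_a) = 2×12/(15.5×0.6020) = 2.572 m.

2.57 m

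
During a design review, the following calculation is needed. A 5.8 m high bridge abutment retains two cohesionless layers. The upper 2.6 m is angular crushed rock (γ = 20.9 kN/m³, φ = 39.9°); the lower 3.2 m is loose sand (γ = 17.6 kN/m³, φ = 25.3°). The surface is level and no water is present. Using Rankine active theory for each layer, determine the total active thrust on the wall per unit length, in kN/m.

121 kN/m

K_a1 = tan²(45°−39.9°/2) = 0.2184; K_a2 = tan²(45°−25.3°/2) = 0.4012.
Layer 1: σ at base = K_a1 γ₁ h₁ = 11.87 kPa; P₁ = ½×11.87×2.6 = 15.43.
Layer 2: σ_v at top = γ₁h₁ = 54.34; σ_h top = K_a2×54.34 = 21.80; σ_h base = K_a2×(54.34+17.6×3.2) = 44.40.
P₂ = ½(21.80+44.40)×3.2 = 105.9. Total P_a = 15.43+105.9 = 121.3 kN/m.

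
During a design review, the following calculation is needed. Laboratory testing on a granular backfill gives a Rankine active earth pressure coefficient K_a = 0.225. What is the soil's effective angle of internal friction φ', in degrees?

K_a = tan²(45° − φ/2) ⇒ 45° − φ/2 = arctan(√0.225) = 25.38°.
φ = 2(45° − 25.38°) = 39.25°.

39.2°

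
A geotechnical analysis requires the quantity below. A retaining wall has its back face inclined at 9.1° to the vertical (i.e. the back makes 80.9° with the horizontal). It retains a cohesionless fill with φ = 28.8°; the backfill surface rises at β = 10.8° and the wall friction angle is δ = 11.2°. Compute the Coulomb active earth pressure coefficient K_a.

K_a = sin²(α+φ) / [sin²α · sin(α−δ) · (1 + √{sin(φ+δ)sin(φ−β) / (sin(α−δ)sin(α+β))})²].
With α = 80.9°, φ = 28.8°, δ = 11.2°, β = 10.8°: K_a = 0.4545.

0.455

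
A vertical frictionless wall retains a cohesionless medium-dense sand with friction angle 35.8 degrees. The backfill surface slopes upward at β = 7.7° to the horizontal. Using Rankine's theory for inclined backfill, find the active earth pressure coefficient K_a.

K_a = cos β · (cos β − √(cos²β − cos²φ)) / (cos β + √(cos²β − cos²φ)).
cos β = 0.9910, cos φ = 0.8111, √(cos²β − cos²φ) = 0.5694.
K_a = 0.9910 × (0.9910 − 0.5694)/(0.9910 + 0.5694) = 0.2677.

0.268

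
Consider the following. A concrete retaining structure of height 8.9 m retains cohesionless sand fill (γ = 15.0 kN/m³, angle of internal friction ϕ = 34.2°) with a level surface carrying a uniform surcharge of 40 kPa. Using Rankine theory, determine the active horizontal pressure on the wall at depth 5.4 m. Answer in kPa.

K_a = (1 − sin φ)/(1 + sin φ) = 0.2803.
σ_v = γz + q = 15.0 × 5.4 + 40 = 121.0 kPa.
σ_h = K_a σ_v = 0.2803 × 121.0 = 33.92 kPa.

33.9 kPa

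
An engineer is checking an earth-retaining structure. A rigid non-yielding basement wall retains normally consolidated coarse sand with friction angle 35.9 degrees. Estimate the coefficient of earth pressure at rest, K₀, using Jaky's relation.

K₀ = 1 − sin φ' = 1 − sin 35.9° = 0.4136.

0.414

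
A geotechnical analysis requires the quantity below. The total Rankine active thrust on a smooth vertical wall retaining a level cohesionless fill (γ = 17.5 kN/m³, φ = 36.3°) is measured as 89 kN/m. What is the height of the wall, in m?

6.30 m

K_a = 0.2563. P_a = ½ K_a γ H² ⇒ H = √(2P_a/(K_a γ)).
H = √(2×89/(0.2563×17.5)) = 6.300 m.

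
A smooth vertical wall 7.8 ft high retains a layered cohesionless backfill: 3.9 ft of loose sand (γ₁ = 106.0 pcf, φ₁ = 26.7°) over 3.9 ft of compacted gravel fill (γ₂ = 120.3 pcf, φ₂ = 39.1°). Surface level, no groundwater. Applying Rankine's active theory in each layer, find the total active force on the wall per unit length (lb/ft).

879 lb/ft

K_a1 = tan²(45°−26.7°/2) = 0.3800; K_a2 = tan²(45°−39.1°/2) = 0.2265.
Layer 1: σ at base = K_a1 γ₁ h₁ = 157.1 psf; P₁ = ½×157.1×3.9 = 306.3.
Layer 2: σ_v at top = γ₁h₁ = 413.4; σ_h top = K_a2×413.4 = 93.63; σ_h base = K_a2×(413.4+120.3×3.9) = 199.9.
P₂ = ½(93.63+199.9)×3.9 = 572.4. Total P_a = 306.3+572.4 = 878.7 lb/ft.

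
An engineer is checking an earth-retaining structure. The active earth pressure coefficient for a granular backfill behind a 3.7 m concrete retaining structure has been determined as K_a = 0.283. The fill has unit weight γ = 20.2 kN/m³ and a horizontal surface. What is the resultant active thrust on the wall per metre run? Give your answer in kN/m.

P = ½ K_a γ H² = 0.5 × 0.283 × 20.2 × 3.7² = 39.13 kN/m.

39.1 kN/m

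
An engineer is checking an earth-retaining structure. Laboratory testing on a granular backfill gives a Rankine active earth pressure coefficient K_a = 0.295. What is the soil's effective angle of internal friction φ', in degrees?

33.0°

K_a = tan²(45° − φ/2) ⇒ 45° − φ/2 = arctan(√0.295) = 28.51°.
φ = 2(45° − 28.51°) = 32.98°.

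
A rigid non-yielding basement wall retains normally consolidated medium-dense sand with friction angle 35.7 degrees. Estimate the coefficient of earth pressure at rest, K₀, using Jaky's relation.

K₀ = 1 − sin φ' = 1 − sin 35.7° = 0.4165.

0.416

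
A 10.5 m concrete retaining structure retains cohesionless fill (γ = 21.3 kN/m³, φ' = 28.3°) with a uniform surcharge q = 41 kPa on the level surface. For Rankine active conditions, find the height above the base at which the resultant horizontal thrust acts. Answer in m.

K_a = 0.3568.
Triangular part P₁ = ½K_aγH² = 418.9 at H/3 = 3.500 m; rectangular part P₂ = K_a q H = 153.6 at H/2 = 5.250 m.
ȳ = (P₁·3.500 + P₂·5.250)/(P₁+P₂) = 3.969 m.

3.97 m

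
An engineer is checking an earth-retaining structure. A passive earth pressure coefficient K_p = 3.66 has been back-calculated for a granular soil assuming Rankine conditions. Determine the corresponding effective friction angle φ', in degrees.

K_p = (1+sin φ)/(1−sin φ) ⇒ sin φ = (K_p − 1)/(K_p + 1) = 0.5708.
φ = arcsin(0.5708) = 34.81°.

34.8°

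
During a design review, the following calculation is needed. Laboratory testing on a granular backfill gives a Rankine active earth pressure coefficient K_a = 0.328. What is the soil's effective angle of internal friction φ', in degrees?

K_a = tan²(45° − φ/2) ⇒ 45° − φ/2 = arctan(√0.328) = 29.80°.
φ = 2(45° − 29.80°) = 30.40°.

30.4°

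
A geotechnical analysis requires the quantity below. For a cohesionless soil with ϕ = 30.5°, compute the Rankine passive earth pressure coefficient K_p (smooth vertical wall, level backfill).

3.06

K_p = (1 + sin φ)/(1 − sin φ) = tan²(45° + 30.5°/2) = 3.061.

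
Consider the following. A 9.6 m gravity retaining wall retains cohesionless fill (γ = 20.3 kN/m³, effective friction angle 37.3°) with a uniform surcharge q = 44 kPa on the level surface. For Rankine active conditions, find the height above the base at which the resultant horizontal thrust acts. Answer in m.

K_a = 0.2453.
Triangular part P₁ = ½K_aγH² = 229.5 at H/3 = 3.200 m; rectangular part P₂ = K_a q H = 103.6 at H/2 = 4.800 m.
ȳ = (P₁·3.200 + P₂·4.800)/(P₁+P₂) = 3.698 m.

3.70 m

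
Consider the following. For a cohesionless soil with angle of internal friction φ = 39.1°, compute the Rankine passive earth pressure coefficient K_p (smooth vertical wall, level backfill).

4.42

K_p = (1 + sin φ)/(1 − sin φ) = tan²(45° + 39.1°/2) = 4.415.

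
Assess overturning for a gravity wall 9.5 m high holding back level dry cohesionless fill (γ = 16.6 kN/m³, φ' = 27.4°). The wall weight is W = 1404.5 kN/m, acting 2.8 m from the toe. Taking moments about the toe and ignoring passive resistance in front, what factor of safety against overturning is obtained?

4.48

K_a = tan²(45° − 27.4°/2) = 0.3697.
P_a = ½K_aγH² = 0.5×0.3697×16.6×9.5² = 276.9 kN/m, acting at H/3 = 3.167 m above the base.
Overturning moment M_o = P_a × H/3 = 276.9 × 3.167 = 876.9.
Resisting moment M_r = W × 2.8 = 1404.5 × 2.8 = 3933.
FS_overturning = M_r/M_o = 3933/876.9 = 4.485.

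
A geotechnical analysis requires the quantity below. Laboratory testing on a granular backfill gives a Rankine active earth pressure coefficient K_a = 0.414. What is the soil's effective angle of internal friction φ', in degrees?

K_a = tan²(45° − φ/2) ⇒ 45° − φ/2 = arctan(√0.414) = 32.76°.
φ = 2(45° − 32.76°) = 24.48°.

24.5°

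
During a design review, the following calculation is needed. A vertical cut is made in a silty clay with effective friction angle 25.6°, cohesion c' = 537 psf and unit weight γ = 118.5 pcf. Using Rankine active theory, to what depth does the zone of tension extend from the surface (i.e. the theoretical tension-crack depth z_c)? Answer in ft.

K_a = tan²(45° − 25.6°/2) = 0.3966; √K_a = 0.6297.
The active pressure is zero where K_a γ z = 2c√K_a, so z_c = 2c/(γ√K_a) = 2×537/(118.5×0.6297) = 14.39 ft.

14.4 ft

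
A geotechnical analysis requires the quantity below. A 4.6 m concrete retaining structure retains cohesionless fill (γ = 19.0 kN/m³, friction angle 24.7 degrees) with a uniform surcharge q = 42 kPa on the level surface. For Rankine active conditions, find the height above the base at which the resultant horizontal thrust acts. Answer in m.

1.91 m

K_a = 0.4106.
Triangular part P₁ = ½K_aγH² = 82.53 at H/3 = 1.533 m; rectangular part P₂ = K_a q H = 79.32 at H/2 = 2.300 m.
ȳ = (P₁·1.533 + P₂·2.300)/(P₁+P₂) = 1.909 m.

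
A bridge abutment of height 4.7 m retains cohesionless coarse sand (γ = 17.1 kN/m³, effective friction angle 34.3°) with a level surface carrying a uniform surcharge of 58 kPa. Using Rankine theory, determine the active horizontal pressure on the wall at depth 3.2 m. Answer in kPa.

31.5 kPa

K_a = (1 − sin φ)/(1 + sin φ) = 0.2792.
σ_v = γz + q = 17.1 × 3.2 + 58 = 112.7 kPa.
σ_h = K_a σ_v = 0.2792 × 112.7 = 31.47 kPa.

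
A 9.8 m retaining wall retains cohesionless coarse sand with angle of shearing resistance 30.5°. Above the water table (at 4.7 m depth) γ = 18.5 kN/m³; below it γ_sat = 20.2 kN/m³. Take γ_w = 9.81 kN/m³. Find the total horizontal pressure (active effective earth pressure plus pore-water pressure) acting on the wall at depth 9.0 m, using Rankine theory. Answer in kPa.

85.2 kPa

K_a = (1 − sin φ)/(1 + sin φ) = 0.3267.
γ' = 20.2 − 9.81 = 10.39 kN/m³.
Effective vertical stress at 9.0 m: σ'_v = 18.5×4.7 + 10.39×4.30 = 131.6 kPa.
σ'_h = K_a σ'_v = 0.3267 × 131.6 = 43.00 kPa; u = γ_w × 4.30 = 42.18 kPa.
Total σ_h = 43.00 + 42.18 = 85.18 kPa.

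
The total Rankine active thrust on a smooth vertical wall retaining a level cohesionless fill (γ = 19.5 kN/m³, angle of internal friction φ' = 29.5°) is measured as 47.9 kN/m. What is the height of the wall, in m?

3.80 m

K_a = 0.3401. P_a = ½ K_a γ H² ⇒ H = √(2P_a/(K_a γ)).
H = √(2×47.9/(0.3401×19.5)) = 3.801 m.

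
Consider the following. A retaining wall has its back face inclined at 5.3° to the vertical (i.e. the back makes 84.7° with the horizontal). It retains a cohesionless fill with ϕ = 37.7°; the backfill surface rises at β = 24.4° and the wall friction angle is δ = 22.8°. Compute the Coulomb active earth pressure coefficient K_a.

0.367

K_a = sin²(α+φ) / [sin²α · sin(α−δ) · (1 + √{sin(φ+δ)sin(φ−β) / (sin(α−δ)sin(α+β))})²].
With α = 84.7°, φ = 37.7°, δ = 22.8°, β = 24.4°: K_a = 0.3671.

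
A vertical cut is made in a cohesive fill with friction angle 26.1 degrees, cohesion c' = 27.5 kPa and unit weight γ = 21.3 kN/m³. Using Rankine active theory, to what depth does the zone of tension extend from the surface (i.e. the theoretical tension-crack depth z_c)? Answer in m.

K_a = tan²(45° − 26.1°/2) = 0.3889; √K_a = 0.6237.
The active pressure is zero where K_a γ z = 2c√K_a, so z_c = 2c/(γ√K_a) = 2×27.5/(21.3×0.6237) = 4.140 m.

4.14 m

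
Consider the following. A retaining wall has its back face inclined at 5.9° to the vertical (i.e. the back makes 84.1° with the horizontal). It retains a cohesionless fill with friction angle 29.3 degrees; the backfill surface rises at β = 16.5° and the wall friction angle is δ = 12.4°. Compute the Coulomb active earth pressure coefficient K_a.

0.459

K_a = sin²(α+φ) / [sin²α · sin(α−δ) · (1 + √{sin(φ+δ)sin(φ−β) / (sin(α−δ)sin(α+β))})²].
With α = 84.1°, φ = 29.3°, δ = 12.4°, β = 16.5°: K_a = 0.4592.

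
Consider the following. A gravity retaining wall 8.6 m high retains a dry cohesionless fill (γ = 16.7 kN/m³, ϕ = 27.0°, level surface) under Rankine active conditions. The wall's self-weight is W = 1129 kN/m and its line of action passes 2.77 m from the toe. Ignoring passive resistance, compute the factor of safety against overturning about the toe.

4.70

K_a = tan²(45° − 27.0°/2) = 0.3755.
P_a = ½K_aγH² = 0.5×0.3755×16.7×8.6² = 231.9 kN/m, acting at H/3 = 2.867 m above the base.
Overturning moment M_o = P_a × H/3 = 231.9 × 2.867 = 664.8.
Resisting moment M_r = W × 2.77 = 1129 × 2.77 = 3127.
FS_overturning = M_r/M_o = 3127/664.8 = 4.704.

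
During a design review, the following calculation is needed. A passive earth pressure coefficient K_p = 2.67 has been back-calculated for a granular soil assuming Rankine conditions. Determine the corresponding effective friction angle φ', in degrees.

27.1°

K_p = (1+sin φ)/(1−sin φ) ⇒ sin φ = (K_p − 1)/(K_p + 1) = 0.4550.
φ = arcsin(0.4550) = 27.07°.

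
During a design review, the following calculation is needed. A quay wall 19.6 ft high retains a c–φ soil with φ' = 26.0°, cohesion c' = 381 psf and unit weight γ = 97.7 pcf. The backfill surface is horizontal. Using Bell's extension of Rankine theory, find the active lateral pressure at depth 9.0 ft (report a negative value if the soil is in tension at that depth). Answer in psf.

K_a = (1 − sin φ)/(1 + sin φ) = 0.3905.
σ_a = K_a γ z − 2c√K_a = 0.3905×97.7×9.0 − 2×381×0.6249 = -132.8 psf.

-133 psf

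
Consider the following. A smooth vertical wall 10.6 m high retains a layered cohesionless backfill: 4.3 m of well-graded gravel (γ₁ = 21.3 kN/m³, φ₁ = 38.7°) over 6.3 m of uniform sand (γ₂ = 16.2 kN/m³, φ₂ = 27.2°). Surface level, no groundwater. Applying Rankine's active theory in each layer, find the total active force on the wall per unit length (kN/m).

K_a1 = tan²(45°−38.7°/2) = 0.2306; K_a2 = tan²(45°−27.2°/2) = 0.3726.
Layer 1: σ at base = K_a1 γ₁ h₁ = 21.12 kPa; P₁ = ½×21.12×4.3 = 45.41.
Layer 2: σ_v at top = γ₁h₁ = 91.59; σ_h top = K_a2×91.59 = 34.13; σ_h base = K_a2×(91.59+16.2×6.3) = 72.15.
P₂ = ½(34.13+72.15)×6.3 = 334.8. Total P_a = 45.41+334.8 = 380.2 kN/m.

380 kN/m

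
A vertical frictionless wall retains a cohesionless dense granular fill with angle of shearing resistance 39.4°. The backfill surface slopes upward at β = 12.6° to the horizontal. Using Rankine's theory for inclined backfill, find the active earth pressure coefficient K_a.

K_a = cos β · (cos β − √(cos²β − cos²φ)) / (cos β + √(cos²β − cos²φ)).
cos β = 0.9759, cos φ = 0.7727, √(cos²β − cos²φ) = 0.5961.
K_a = 0.9759 × (0.9759 − 0.5961)/(0.9759 + 0.5961) = 0.2358.

0.236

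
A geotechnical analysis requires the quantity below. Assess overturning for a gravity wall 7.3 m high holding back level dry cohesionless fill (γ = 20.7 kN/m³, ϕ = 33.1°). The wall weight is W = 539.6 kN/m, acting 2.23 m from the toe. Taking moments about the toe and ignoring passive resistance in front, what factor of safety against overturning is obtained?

3.05

K_a = tan²(45° − 33.1°/2) = 0.2936.
P_a = ½K_aγH² = 0.5×0.2936×20.7×7.3² = 161.9 kN/m, acting at H/3 = 2.433 m above the base.
Overturning moment M_o = P_a × H/3 = 161.9 × 2.433 = 394.0.
Resisting moment M_r = W × 2.23 = 539.6 × 2.23 = 1203.
FS_overturning = M_r/M_o = 1203/394.0 = 3.054.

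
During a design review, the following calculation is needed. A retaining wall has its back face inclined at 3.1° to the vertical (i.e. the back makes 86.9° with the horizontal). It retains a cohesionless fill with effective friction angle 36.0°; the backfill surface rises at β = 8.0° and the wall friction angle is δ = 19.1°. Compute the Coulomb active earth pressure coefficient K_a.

K_a = sin²(α+φ) / [sin²α · sin(α−δ) · (1 + √{sin(φ+δ)sin(φ−β) / (sin(α−δ)sin(α+β))})²].
With α = 86.9°, φ = 36.0°, δ = 19.1°, β = 8.0°: K_a = 0.2818.

0.282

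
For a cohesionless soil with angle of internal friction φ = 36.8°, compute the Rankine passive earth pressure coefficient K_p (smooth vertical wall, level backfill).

K_p = (1 + sin φ)/(1 − sin φ) = tan²(45° + 36.8°/2) = 3.988.

3.99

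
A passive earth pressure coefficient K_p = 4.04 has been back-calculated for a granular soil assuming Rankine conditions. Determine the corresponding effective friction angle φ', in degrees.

K_p = (1+sin φ)/(1−sin φ) ⇒ sin φ = (K_p − 1)/(K_p + 1) = 0.6032.
φ = arcsin(0.6032) = 37.10°.

37.1°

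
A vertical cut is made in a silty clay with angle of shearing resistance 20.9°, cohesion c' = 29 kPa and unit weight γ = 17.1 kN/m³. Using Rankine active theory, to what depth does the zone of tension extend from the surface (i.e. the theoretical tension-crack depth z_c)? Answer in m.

K_a = tan²(45° − 20.9°/2) = 0.4741; √K_a = 0.6886.
The active pressure is zero where K_a γ z = 2c√K_a, so z_c = 2c/(γ√K_a) = 2×29/(17.1×0.6886) = 4.926 m.

4.93 m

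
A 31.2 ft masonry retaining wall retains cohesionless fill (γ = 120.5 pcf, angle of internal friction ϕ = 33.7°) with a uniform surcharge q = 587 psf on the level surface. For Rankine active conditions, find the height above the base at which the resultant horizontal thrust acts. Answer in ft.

K_a = 0.2863.
Triangular part P₁ = ½K_aγH² = 16790 at H/3 = 10.40 ft; rectangular part P₂ = K_a q H = 5243 at H/2 = 15.60 ft.
ȳ = (P₁·10.40 + P₂·15.60)/(P₁+P₂) = 11.64 ft.

11.6 ft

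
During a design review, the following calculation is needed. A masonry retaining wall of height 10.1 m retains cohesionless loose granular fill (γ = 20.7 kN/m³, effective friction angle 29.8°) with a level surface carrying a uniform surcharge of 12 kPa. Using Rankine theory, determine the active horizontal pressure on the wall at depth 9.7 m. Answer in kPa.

K_a = (1 − sin φ)/(1 + sin φ) = 0.3360.
σ_v = γz + q = 20.7 × 9.7 + 12 = 212.8 kPa.
σ_h = K_a σ_v = 0.3360 × 212.8 = 71.50 kPa.

71.5 kPa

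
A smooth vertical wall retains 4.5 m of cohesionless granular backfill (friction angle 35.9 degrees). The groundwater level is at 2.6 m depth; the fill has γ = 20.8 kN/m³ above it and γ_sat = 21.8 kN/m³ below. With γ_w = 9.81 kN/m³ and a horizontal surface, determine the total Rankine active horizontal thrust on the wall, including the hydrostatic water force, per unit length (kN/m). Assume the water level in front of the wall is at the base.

K_a = tan²(45° − φ/2) = 0.2607.
γ' = 21.8 − 9.81 = 11.99 kN/m³. Depth below WT = 1.9 m.
σ'_h at WT = K_a γ d_w = 14.10 kPa; at base = 14.10 + K_a γ' × 1.9 = 20.04 kPa.
P₁ (0–2.6 m) = ½×14.10×2.6 = 18.33. P₂ (2.6–4.5 m) = ½(14.10+20.04)×1.9 = 32.43.
P_w = ½ γ_w h₂² = 0.5×9.81×1.9² = 17.71. Total = 18.33+32.43+17.71 = 68.47 kN/m.

68.5 kN/m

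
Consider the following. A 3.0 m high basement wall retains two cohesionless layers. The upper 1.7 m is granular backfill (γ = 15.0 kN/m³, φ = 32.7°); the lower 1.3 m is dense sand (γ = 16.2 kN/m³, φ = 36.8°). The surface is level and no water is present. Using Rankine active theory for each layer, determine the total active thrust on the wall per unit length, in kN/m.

18.2 kN/m

K_a1 = tan²(45°−32.7°/2) = 0.2985; K_a2 = tan²(45°−36.8°/2) = 0.2508.
Layer 1: σ at base = K_a1 γ₁ h₁ = 7.612 kPa; P₁ = ½×7.612×1.7 = 6.470.
Layer 2: σ_v at top = γ₁h₁ = 25.50; σ_h top = K_a2×25.50 = 6.394; σ_h base = K_a2×(25.50+16.2×1.3) = 11.68.
P₂ = ½(6.394+11.68)×1.3 = 11.75. Total P_a = 6.470+11.75 = 18.22 kN/m.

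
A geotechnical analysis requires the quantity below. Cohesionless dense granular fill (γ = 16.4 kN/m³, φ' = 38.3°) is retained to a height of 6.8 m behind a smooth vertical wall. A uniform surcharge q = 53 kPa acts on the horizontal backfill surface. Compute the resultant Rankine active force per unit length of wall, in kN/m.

174 kN/m

K_a = tan²(45° − φ/2) = 0.2347.
Soil triangle: ½ K_a γ H² = 0.5×0.2347×16.4×6.8² = 89.00 kN/m.
Surcharge rectangle: K_a q H = 0.2347×53×6.8 = 84.60 kN/m.
Total = 89.00 + 84.60 = 173.6 kN/m.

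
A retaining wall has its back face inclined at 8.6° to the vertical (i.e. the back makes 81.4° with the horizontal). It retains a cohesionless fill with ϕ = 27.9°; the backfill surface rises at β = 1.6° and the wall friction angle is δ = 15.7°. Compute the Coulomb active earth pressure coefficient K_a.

K_a = sin²(α+φ) / [sin²α · sin(α−δ) · (1 + √{sin(φ+δ)sin(φ−β) / (sin(α−δ)sin(α+β))})²].
With α = 81.4°, φ = 27.9°, δ = 15.7°, β = 1.6°: K_a = 0.3999.

0.400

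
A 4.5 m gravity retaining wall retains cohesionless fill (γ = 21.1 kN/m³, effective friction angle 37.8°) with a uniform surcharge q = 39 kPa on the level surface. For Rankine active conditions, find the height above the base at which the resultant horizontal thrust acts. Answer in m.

K_a = 0.2400.
Triangular part P₁ = ½K_aγH² = 51.27 at H/3 = 1.500 m; rectangular part P₂ = K_a q H = 42.12 at H/2 = 2.250 m.
ȳ = (P₁·1.500 + P₂·2.250)/(P₁+P₂) = 1.838 m.

1.84 m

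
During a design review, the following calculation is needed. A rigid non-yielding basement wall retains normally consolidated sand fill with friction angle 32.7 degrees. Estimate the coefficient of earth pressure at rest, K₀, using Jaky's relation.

0.460

K₀ = 1 − sin φ' = 1 − sin 32.7° = 0.4598.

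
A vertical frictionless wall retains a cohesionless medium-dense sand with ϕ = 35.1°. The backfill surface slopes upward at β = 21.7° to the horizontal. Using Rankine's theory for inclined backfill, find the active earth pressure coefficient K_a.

0.332

K_a = cos β · (cos β − √(cos²β − cos²φ)) / (cos β + √(cos²β − cos²φ)).
cos β = 0.9291, cos φ = 0.8181, √(cos²β − cos²φ) = 0.4404.
K_a = 0.9291 × (0.9291 − 0.4404)/(0.9291 + 0.4404) = 0.3316.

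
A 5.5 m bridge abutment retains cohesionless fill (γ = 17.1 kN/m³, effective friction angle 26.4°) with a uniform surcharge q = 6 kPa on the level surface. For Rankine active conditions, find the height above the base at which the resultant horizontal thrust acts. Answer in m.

1.94 m

K_a = 0.3844.
Triangular part P₁ = ½K_aγH² = 99.43 at H/3 = 1.833 m; rectangular part P₂ = K_a q H = 12.69 at H/2 = 2.750 m.
ȳ = (P₁·1.833 + P₂·2.750)/(P₁+P₂) = 1.937 m.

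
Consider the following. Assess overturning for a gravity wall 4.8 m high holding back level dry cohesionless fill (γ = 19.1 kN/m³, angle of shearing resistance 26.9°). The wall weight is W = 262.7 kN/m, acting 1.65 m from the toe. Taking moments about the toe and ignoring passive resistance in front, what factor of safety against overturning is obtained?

3.27

K_a = tan²(45° − 26.9°/2) = 0.3770.
P_a = ½K_aγH² = 0.5×0.3770×19.1×4.8² = 82.95 kN/m, acting at H/3 = 1.600 m above the base.
Overturning moment M_o = P_a × H/3 = 82.95 × 1.600 = 132.7.
Resisting moment M_r = W × 1.65 = 262.7 × 1.65 = 433.5.
FS_overturning = M_r/M_o = 433.5/132.7 = 3.266.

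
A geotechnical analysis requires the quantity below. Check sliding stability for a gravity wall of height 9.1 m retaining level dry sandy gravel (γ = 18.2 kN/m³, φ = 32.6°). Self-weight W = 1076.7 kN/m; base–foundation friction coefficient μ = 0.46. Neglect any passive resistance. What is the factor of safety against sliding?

K_a = tan²(45° − 32.6°/2) = 0.2997.
P_a = ½K_aγH² = 0.5×0.2997×18.2×9.1² = 225.9 kN/m, acting at H/3 = 3.033 m above the base.
FS_sliding = μW / P_a = 0.46×1076.7 / 225.9 = 2.193.

2.19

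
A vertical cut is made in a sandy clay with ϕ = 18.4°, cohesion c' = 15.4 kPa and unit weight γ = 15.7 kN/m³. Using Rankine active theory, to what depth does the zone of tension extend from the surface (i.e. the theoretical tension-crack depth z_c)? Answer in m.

K_a = tan²(45° − 18.4°/2) = 0.5202; √K_a = 0.7212.
The active pressure is zero where K_a γ z = 2c√K_a, so z_c = 2c/(γ√K_a) = 2×15.4/(15.7×0.7212) = 2.720 m.

2.72 m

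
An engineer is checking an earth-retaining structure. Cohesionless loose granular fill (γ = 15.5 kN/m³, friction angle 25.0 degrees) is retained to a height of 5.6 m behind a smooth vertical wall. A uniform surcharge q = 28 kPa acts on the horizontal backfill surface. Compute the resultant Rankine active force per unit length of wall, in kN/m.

162 kN/m

K_a = tan²(45° − φ/2) = 0.4059.
Soil triangle: ½ K_a γ H² = 0.5×0.4059×15.5×5.6² = 98.64 kN/m.
Surcharge rectangle: K_a q H = 0.4059×28×5.6 = 63.64 kN/m.
Total = 98.64 + 63.64 = 162.3 kN/m.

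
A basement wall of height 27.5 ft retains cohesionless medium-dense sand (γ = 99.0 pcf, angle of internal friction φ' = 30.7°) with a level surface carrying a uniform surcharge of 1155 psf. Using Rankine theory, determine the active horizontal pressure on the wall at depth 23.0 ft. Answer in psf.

K_a = (1 − sin φ)/(1 + sin φ) = 0.3240.
σ_v = γz + q = 99.0 × 23.0 + 1155 = 3432 psf.
σ_h = K_a σ_v = 0.3240 × 3432 = 1112 psf.

1110 psf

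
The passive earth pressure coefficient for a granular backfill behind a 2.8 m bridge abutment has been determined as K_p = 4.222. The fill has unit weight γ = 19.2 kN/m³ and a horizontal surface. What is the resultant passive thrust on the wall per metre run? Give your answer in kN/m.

318 kN/m

P = ½ K_p γ H² = 0.5 × 4.222 × 19.2 × 2.8² = 317.8 kN/m.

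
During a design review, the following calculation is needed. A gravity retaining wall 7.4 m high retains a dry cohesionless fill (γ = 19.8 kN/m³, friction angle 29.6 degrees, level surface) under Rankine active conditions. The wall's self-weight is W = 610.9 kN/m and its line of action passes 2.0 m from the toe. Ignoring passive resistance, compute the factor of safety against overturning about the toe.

K_a = tan²(45° − 29.6°/2) = 0.3387.
P_a = ½K_aγH² = 0.5×0.3387×19.8×7.4² = 183.6 kN/m, acting at H/3 = 2.467 m above the base.
Overturning moment M_o = P_a × H/3 = 183.6 × 2.467 = 453.0.
Resisting moment M_r = W × 2.0 = 610.9 × 2.0 = 1222.
FS_overturning = M_r/M_o = 1222/453.0 = 2.697.

2.70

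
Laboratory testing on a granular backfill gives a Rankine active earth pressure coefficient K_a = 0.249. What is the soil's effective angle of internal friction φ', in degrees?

37.0°

K_a = tan²(45° − φ/2) ⇒ 45° − φ/2 = arctan(√0.249) = 26.52°.
φ = 2(45° − 26.52°) = 36.96°.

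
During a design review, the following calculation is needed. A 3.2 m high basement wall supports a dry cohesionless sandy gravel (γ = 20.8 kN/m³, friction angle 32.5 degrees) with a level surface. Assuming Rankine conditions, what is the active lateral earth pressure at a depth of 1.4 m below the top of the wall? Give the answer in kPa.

K_a = (1 − sin φ)/(1 + sin φ) = 0.3010.
σ_h = K_a γ z = 0.3010 × 20.8 × 1.4 = 8.765 kPa.

8.76 kPa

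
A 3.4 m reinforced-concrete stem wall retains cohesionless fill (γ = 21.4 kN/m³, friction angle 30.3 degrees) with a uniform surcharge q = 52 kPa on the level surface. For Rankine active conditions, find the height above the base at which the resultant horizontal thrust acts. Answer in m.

1.47 m

K_a = 0.3293.
Triangular part P₁ = ½K_aγH² = 40.73 at H/3 = 1.133 m; rectangular part P₂ = K_a q H = 58.22 at H/2 = 1.700 m.
ȳ = (P₁·1.133 + P₂·1.700)/(P₁+P₂) = 1.467 m.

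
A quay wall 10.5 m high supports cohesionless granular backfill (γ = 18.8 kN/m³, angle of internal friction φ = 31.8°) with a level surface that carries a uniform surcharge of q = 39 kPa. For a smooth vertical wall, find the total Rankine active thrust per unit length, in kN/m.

K_a = tan²(45° − φ/2) = 0.3098.
Soil triangle: ½ K_a γ H² = 0.5×0.3098×18.8×10.5² = 321.1 kN/m.
Surcharge rectangle: K_a q H = 0.3098×39×10.5 = 126.9 kN/m.
Total = 321.1 + 126.9 = 447.9 kN/m.

448 kN/m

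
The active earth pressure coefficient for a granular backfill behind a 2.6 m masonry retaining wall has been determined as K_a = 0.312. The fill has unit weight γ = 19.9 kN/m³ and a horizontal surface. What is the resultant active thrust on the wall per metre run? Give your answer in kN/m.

21.0 kN/m

P = ½ K_a γ H² = 0.5 × 0.312 × 19.9 × 2.6² = 20.99 kN/m.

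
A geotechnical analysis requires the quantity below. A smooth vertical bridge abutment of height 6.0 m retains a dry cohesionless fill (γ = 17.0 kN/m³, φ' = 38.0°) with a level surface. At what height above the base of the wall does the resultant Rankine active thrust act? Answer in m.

2.00 m

K_a = 0.2379.
The pressure distribution is triangular, so the resultant acts at H/3 above the base = 6.0/3 = 2.000 m.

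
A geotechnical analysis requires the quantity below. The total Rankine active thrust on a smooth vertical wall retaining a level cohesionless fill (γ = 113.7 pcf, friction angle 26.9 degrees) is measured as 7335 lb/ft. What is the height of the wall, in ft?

K_a = 0.3770. P_a = ½ K_a γ H² ⇒ H = √(2P_a/(K_a γ)).
H = √(2×7335/(0.3770×113.7)) = 18.50 ft.

18.5 ft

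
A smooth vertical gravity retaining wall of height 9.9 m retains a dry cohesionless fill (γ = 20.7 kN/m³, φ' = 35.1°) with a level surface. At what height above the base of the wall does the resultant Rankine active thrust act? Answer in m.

3.30 m

K_a = 0.2698.
The pressure distribution is triangular, so the resultant acts at H/3 above the base = 9.9/3 = 3.300 m.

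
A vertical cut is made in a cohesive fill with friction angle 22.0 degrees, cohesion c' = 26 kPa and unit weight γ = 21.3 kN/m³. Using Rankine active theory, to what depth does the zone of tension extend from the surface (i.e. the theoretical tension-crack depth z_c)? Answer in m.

K_a = tan²(45° − 22.0°/2) = 0.4550; √K_a = 0.6745.
The active pressure is zero where K_a γ z = 2c√K_a, so z_c = 2c/(γ√K_a) = 2×26/(21.3×0.6745) = 3.619 m.

3.62 m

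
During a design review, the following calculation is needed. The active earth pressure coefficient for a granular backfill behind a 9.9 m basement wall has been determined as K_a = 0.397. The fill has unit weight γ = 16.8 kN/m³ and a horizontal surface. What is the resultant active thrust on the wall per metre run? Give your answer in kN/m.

P = ½ K_a γ H² = 0.5 × 0.397 × 16.8 × 9.9² = 326.8 kN/m.

327 kN/m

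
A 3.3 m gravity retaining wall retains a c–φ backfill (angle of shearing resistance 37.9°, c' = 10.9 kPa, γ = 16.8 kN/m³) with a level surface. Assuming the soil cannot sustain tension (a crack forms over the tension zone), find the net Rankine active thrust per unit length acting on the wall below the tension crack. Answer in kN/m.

K_a = 0.2389; √K_a = 0.4888.
Tension-crack depth z_c = 2c/(γ√K_a) = 2×10.9/(16.8×0.4888) = 2.655 m.
σ_a at base = K_a γ H − 2c√K_a = 0.2389×16.8×3.3 − 2×10.9×0.4888 = 2.591 kPa.
P_a = ½ × 2.591 × (H − z_c) = 0.5×2.591×0.6454 = 0.8360 kN/m.

0.836 kN/m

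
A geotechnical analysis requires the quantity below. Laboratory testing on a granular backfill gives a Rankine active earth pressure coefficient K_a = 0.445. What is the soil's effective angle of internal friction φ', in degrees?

22.6°

K_a = tan²(45° − φ/2) ⇒ 45° − φ/2 = arctan(√0.445) = 33.71°.
φ = 2(45° − 33.71°) = 22.59°.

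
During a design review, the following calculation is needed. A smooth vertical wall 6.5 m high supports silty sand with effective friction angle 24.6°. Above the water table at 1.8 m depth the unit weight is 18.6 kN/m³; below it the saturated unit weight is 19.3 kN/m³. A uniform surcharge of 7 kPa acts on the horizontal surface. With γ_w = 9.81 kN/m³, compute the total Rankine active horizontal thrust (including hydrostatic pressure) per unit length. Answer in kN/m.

248 kN/m

K_a = tan²(45° − φ/2) = 0.4121.
γ' = 19.3 − 9.81 = 9.490 kN/m³. h₂ = H − d_w = 4.7 m.
σ'_h: at surface K_a·q = 2.885; at WT K_a(q+γd_w) = 16.68; at base K_a(q+γd_w+γ'h₂) = 35.07 kPa.
P₁ = ½(2.885+16.68)×1.8 = 17.61; P₂ = ½(16.68+35.07)×4.7 = 121.6; P_w = ½γ_w h₂² = 108.4.
Total = 17.61+121.6+108.4 = 247.6 kN/m.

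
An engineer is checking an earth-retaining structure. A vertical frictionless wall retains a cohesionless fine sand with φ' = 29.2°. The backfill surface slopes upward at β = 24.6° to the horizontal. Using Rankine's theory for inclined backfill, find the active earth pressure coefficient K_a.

0.512

K_a = cos β · (cos β − √(cos²β − cos²φ)) / (cos β + √(cos²β − cos²φ)).
cos β = 0.9092, cos φ = 0.8729, √(cos²β − cos²φ) = 0.2544.
K_a = 0.9092 × (0.9092 − 0.2544)/(0.9092 + 0.2544) = 0.5117.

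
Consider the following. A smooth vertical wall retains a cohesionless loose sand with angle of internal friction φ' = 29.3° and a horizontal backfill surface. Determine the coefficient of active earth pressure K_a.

K_a = tan²(45° − φ/2) = tan²(30.35°) = 0.3428.

0.343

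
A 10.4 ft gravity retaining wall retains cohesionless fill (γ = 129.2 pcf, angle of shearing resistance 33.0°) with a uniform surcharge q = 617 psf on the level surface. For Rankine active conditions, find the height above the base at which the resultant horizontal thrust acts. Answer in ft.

4.30 ft

K_a = 0.2948.
Triangular part P₁ = ½K_aγH² = 2060 at H/3 = 3.467 ft; rectangular part P₂ = K_a q H = 1892 at H/2 = 5.200 ft.
ȳ = (P₁·3.467 + P₂·5.200)/(P₁+P₂) = 4.296 ft.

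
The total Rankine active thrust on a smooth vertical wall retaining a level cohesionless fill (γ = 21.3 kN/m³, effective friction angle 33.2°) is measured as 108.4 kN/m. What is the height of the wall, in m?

K_a = 0.2924. P_a = ½ K_a γ H² ⇒ H = √(2P_a/(K_a γ)).
H = √(2×108.4/(0.2924×21.3)) = 5.900 m.

5.90 m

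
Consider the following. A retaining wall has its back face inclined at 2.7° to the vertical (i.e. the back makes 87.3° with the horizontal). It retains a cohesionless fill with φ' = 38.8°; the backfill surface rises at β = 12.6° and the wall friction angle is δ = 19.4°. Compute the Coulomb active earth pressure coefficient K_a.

0.262

K_a = sin²(α+φ) / [sin²α · sin(α−δ) · (1 + √{sin(φ+δ)sin(φ−β) / (sin(α−δ)sin(α+β))})²].
With α = 87.3°, φ = 38.8°, δ = 19.4°, β = 12.6°: K_a = 0.2622.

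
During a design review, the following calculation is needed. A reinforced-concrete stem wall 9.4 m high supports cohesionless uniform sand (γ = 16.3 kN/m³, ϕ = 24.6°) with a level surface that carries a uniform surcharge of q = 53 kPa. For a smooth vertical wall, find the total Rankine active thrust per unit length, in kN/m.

502 kN/m

K_a = tan²(45° − φ/2) = 0.4121.
Soil triangle: ½ K_a γ H² = 0.5×0.4121×16.3×9.4² = 296.8 kN/m.
Surcharge rectangle: K_a q H = 0.4121×53×9.4 = 205.3 kN/m.
Total = 296.8 + 205.3 = 502.1 kN/m.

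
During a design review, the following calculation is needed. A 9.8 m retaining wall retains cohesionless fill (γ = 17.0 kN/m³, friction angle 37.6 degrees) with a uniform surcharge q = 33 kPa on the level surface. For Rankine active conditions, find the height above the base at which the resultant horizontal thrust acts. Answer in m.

3.73 m

K_a = 0.2421.
Triangular part P₁ = ½K_aγH² = 197.7 at H/3 = 3.267 m; rectangular part P₂ = K_a q H = 78.30 at H/2 = 4.900 m.
ȳ = (P₁·3.267 + P₂·4.900)/(P₁+P₂) = 3.730 m.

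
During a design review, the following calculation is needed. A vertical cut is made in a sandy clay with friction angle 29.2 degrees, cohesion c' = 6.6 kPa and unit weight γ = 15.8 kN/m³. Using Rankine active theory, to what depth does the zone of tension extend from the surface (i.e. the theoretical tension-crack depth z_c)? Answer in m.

1.42 m

K_a = tan²(45° − 29.2°/2) = 0.3442; √K_a = 0.5867.
The active pressure is zero where K_a γ z = 2c√K_a, so z_c = 2c/(γ√K_a) = 2×6.6/(15.8×0.5867) = 1.424 m.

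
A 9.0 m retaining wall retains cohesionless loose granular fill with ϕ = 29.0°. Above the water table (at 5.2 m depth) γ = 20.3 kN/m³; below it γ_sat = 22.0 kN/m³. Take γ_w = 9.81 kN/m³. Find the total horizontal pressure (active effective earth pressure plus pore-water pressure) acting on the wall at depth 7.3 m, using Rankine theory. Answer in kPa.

K_a = (1 − sin φ)/(1 + sin φ) = 0.3470.
γ' = 22.0 − 9.81 = 12.19 kN/m³.
Effective vertical stress at 7.3 m: σ'_v = 20.3×5.2 + 12.19×2.10 = 131.2 kPa.
σ'_h = K_a σ'_v = 0.3470 × 131.2 = 45.51 kPa; u = γ_w × 2.10 = 20.60 kPa.
Total σ_h = 45.51 + 20.60 = 66.11 kPa.

66.1 kPa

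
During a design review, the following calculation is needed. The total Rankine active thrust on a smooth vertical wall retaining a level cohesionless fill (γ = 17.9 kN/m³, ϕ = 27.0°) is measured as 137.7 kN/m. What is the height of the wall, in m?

K_a = 0.3755. P_a = ½ K_a γ H² ⇒ H = √(2P_a/(K_a γ)).
H = √(2×137.7/(0.3755×17.9)) = 6.401 m.

6.40 m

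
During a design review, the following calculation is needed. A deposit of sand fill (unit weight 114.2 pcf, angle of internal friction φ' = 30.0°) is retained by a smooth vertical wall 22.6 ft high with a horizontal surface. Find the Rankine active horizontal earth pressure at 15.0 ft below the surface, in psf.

571 psf

K_a = (1 − sin φ)/(1 + sin φ) = 0.3333.
σ_h = K_a γ z = 0.3333 × 114.2 × 15.0 = 571.0 psf.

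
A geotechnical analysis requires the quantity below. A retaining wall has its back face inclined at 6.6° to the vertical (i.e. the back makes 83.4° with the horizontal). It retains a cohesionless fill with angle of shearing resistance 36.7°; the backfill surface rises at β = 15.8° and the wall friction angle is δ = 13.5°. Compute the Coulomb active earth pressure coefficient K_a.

0.339

K_a = sin²(α+φ) / [sin²α · sin(α−δ) · (1 + √{sin(φ+δ)sin(φ−β) / (sin(α−δ)sin(α+β))})²].
With α = 83.4°, φ = 36.7°, δ = 13.5°, β = 15.8°: K_a = 0.3389.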